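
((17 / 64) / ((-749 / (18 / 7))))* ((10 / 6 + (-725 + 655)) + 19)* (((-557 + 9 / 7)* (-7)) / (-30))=-5.83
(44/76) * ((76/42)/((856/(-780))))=-715/749 = -0.95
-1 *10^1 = -10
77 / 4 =19.25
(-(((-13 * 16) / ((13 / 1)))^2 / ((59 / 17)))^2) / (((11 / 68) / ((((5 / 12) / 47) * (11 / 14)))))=-804945920/3435747 = -234.29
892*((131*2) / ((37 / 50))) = 11685200/37 = 315816.22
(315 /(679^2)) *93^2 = 389205/65863 = 5.91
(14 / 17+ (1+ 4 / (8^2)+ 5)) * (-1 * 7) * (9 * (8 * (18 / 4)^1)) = -1061991/68 = -15617.51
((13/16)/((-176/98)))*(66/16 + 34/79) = -1833923/889856 = -2.06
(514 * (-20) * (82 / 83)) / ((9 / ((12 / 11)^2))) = -13487360/10043 = -1342.96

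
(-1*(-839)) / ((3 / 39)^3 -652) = -1843283/1432443 = -1.29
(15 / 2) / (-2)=-15/4 = -3.75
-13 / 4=-3.25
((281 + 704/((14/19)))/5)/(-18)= -577/42 = -13.74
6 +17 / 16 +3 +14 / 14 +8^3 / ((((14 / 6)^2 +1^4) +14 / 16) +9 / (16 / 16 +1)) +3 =781299/13616 = 57.38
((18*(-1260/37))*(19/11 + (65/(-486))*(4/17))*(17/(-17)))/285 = 4315304/1183149 = 3.65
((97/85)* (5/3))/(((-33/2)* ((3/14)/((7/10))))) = -9506/25245 = -0.38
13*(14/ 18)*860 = 78260/9 = 8695.56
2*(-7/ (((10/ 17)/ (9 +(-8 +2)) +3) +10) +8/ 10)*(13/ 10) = 11791/16825 = 0.70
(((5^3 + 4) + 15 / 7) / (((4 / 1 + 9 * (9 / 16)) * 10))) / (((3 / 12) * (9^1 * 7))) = 3264/35525 = 0.09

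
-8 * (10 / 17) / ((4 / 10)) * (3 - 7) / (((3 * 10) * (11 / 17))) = 2.42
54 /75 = 18/25 = 0.72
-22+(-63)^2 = 3947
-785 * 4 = -3140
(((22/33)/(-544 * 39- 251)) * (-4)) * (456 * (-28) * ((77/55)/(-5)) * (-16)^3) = -976224256/536675 = -1819.02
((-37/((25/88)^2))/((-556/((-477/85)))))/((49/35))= -34168464/10338125 = -3.31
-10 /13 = -0.77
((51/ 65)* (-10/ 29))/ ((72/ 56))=-238/1131 = -0.21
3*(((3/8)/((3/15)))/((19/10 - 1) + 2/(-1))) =-225/44 = -5.11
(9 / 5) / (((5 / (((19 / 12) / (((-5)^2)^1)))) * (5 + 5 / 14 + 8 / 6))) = 1197/351250 = 0.00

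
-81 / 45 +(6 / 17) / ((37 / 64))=-3741/3145 = -1.19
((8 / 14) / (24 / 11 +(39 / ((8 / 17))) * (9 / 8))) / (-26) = -1408/6112743 = 0.00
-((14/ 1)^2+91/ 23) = -4599/23 = -199.96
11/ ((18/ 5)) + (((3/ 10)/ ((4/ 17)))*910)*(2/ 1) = 20912/9 = 2323.56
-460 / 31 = -14.84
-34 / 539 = -0.06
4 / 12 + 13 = 40/3 = 13.33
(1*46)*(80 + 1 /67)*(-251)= -61898106/67 = -923852.33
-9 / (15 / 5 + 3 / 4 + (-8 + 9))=-36/19 = -1.89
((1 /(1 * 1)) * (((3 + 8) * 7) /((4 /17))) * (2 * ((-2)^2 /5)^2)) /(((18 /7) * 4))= 9163/225 = 40.72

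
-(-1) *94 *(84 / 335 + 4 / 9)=197024/3015 = 65.35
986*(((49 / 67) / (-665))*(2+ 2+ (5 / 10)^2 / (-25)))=-72471/16750 = -4.33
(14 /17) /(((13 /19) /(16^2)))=68096/221 = 308.13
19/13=1.46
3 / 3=1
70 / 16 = 35/8 = 4.38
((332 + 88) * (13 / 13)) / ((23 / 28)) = 11760/23 = 511.30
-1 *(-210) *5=1050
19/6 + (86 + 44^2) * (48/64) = 4559/3 = 1519.67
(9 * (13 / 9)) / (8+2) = 1.30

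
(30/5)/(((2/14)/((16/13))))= 672/13 = 51.69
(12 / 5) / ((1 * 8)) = 3/10 = 0.30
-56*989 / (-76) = 13846/19 = 728.74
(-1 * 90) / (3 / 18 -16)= 108/19 = 5.68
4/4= 1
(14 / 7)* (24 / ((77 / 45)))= 2160/77 = 28.05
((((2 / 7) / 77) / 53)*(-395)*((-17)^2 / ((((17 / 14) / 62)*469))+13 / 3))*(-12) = 22736200/1913989 = 11.88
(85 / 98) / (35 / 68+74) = 0.01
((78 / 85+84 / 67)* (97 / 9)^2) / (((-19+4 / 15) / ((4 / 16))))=-2154661/640118 = -3.37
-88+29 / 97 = -8507/97 = -87.70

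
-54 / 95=-0.57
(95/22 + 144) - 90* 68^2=-9152257/22 = -416011.68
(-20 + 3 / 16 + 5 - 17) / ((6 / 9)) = -1527/32 = -47.72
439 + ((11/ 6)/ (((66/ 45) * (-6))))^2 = 252889/576 = 439.04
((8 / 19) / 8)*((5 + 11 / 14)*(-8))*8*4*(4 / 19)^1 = -41472/2527 = -16.41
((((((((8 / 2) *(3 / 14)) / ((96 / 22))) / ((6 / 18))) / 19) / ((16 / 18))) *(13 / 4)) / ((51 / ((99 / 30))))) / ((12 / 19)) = 14157/1218560 = 0.01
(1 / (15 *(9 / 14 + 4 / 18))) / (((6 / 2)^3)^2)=14/132435 = 0.00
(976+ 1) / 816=977/816 = 1.20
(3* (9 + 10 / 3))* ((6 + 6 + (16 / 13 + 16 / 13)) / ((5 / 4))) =428.06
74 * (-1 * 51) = -3774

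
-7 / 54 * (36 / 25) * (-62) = 868/75 = 11.57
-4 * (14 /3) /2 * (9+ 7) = -448/3 = -149.33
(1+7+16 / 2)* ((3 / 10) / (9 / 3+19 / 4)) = 96/155 = 0.62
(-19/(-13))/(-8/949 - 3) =-1387/2855 = -0.49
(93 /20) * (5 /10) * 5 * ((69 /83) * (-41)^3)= -442266057/664 = -666063.34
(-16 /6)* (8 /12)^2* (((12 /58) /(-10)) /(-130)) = -16/84825 = 0.00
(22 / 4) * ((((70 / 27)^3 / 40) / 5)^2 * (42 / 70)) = 6470695/258280326 = 0.03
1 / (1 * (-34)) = -1/34 = -0.03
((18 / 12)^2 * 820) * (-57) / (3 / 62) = -2173410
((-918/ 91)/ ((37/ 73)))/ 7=-67014/23569 = -2.84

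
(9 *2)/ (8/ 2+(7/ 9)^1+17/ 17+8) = 81/62 = 1.31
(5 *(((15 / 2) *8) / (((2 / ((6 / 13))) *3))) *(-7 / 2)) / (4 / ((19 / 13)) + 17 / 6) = -23940/1651 = -14.50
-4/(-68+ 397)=-4/329 = -0.01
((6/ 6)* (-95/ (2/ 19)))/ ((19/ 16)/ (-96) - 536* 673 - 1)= 1386240/554079763 = 0.00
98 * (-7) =-686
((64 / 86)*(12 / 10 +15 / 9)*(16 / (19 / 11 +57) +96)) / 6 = 497536/14535 = 34.23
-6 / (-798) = 1/133 = 0.01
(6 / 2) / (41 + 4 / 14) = 21/289 = 0.07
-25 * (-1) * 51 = 1275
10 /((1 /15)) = 150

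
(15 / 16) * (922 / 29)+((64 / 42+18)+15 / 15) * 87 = 2948173/1624 = 1815.38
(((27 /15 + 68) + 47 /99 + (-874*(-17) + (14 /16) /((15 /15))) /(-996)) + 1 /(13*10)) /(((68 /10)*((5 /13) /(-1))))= -189248837/8940096 = -21.17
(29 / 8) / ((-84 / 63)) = -2.72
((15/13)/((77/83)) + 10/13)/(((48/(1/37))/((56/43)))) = 155/105006 = 0.00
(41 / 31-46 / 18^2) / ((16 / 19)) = 112651/80352 = 1.40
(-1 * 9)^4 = 6561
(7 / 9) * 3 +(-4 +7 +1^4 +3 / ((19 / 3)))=388/57 = 6.81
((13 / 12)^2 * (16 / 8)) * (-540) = -2535/2 = -1267.50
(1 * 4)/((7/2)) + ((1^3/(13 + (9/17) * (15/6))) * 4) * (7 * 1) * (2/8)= 5562/3409 = 1.63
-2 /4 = -1/2 = -0.50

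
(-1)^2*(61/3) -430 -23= -1298/3 = -432.67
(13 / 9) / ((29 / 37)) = 481/261 = 1.84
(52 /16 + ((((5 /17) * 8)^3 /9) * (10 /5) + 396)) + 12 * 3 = 77493797/176868 = 438.14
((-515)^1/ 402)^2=265225/161604 = 1.64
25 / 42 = 0.60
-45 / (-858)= 15/286 = 0.05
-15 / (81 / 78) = -130/9 = -14.44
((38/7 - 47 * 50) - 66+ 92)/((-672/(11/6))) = 29755/4704 = 6.33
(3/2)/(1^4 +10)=3/22 = 0.14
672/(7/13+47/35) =38220/107 = 357.20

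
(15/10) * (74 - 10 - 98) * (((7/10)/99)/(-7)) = 17/330 = 0.05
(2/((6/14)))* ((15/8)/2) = 35/8 = 4.38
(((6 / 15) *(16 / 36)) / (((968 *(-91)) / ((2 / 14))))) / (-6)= 1/20810790 = 0.00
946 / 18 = 473/9 = 52.56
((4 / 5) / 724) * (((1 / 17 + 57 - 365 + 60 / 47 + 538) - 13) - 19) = 159269/723095 = 0.22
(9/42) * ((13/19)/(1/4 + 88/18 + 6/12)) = 702/26999 = 0.03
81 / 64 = 1.27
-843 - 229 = -1072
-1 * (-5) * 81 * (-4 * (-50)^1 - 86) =46170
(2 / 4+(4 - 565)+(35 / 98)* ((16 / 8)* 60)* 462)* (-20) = -384790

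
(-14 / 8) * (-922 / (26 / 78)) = 9681/2 = 4840.50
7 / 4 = 1.75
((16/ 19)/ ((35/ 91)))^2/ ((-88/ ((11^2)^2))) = -7198048/9025 = -797.57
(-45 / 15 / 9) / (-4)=1/12 = 0.08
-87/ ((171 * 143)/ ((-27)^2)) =-7047/2717 = -2.59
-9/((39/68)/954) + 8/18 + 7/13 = -1751429/117 = -14969.48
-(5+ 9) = -14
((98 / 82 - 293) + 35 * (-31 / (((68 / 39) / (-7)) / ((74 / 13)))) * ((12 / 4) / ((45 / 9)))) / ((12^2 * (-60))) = -1.69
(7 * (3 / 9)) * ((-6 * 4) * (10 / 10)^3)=-56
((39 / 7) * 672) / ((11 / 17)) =63648/11 = 5786.18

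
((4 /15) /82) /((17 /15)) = 2/697 = 0.00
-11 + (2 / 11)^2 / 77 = -102483/9317 = -11.00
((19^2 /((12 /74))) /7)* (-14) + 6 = -13339/3 = -4446.33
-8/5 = -1.60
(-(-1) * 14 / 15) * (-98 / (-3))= 1372/45 = 30.49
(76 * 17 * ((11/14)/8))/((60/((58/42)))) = 103037/35280 = 2.92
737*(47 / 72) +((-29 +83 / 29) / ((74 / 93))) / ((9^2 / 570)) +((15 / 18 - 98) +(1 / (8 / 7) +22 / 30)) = 9938927/64380 = 154.38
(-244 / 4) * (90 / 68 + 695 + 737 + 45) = -3066043/34 = -90177.74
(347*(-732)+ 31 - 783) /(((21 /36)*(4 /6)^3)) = -10317618/7 = -1473945.43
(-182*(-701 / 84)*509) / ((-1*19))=-4638517/114 = -40688.75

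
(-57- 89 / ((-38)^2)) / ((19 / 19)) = -82397/1444 = -57.06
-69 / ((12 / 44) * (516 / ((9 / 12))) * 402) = -253/276576 = 0.00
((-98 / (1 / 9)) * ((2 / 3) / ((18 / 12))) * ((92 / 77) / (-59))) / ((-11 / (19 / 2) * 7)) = -6992/7139 = -0.98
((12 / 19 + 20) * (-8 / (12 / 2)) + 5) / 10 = -1283/570 = -2.25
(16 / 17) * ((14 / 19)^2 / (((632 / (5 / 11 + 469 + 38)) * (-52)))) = -547036/69329689 = -0.01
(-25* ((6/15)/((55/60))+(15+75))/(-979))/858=4145/1539967 = 0.00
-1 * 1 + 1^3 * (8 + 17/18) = 7.94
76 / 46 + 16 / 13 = 2.88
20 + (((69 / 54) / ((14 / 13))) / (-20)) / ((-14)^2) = 19756501/987840 = 20.00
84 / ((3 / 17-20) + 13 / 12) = -17136/3823 = -4.48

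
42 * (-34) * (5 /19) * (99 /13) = -2861.78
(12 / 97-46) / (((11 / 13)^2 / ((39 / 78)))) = -376025/11737 = -32.04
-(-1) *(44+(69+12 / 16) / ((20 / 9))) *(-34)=-102527/40 = -2563.18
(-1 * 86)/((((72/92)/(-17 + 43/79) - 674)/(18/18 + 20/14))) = 21856900/70539077 = 0.31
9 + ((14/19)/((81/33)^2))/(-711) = 88630855/9848061 = 9.00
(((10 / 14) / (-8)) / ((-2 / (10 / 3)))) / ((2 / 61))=1525/336 = 4.54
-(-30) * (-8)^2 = 1920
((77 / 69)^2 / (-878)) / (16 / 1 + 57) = -5929/305151534 = 0.00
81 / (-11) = -81/11 = -7.36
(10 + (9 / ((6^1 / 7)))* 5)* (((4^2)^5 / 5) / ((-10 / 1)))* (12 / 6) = -2621440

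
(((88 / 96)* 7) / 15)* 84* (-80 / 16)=-539/3 = -179.67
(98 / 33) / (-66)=-49/1089 = -0.04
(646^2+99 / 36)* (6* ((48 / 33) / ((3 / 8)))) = 106833600/11 = 9712145.45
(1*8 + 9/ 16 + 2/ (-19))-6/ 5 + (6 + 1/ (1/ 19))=49031/1520 = 32.26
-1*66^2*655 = -2853180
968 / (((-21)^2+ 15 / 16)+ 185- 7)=15488/9919 = 1.56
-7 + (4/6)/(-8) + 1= -73/12 = -6.08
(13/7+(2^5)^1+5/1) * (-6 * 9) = -14688/7 = -2098.29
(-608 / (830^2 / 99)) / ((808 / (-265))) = 99693/3478945 = 0.03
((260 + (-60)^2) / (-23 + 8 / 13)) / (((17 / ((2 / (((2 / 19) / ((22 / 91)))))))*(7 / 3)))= -1613480/80801 = -19.97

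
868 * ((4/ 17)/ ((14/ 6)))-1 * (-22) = 1862/17 = 109.53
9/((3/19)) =57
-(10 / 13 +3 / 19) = -229/247 = -0.93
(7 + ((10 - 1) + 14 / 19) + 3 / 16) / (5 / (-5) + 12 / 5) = 3675/304 = 12.09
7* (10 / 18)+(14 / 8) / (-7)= 131/36 = 3.64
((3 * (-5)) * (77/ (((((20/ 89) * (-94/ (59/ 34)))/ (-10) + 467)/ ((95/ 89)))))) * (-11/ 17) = 71211525/41796353 = 1.70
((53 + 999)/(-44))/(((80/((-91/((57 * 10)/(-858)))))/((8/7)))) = -44447/950 = -46.79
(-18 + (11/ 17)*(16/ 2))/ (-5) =218/85 = 2.56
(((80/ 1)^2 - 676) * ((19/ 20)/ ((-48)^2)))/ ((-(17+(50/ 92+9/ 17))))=-393737/3015040 = -0.13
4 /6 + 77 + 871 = 2846/3 = 948.67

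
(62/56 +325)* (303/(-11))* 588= -58100553/11 = -5281868.45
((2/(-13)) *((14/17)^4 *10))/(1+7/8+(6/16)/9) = -9219840/24972779 = -0.37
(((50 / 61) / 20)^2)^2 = 625/221533456 = 0.00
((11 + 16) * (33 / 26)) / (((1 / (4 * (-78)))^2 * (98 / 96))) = 160123392/49 = 3267824.33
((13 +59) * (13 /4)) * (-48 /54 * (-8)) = 1664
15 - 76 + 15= -46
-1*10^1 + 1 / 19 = -189/19 = -9.95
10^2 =100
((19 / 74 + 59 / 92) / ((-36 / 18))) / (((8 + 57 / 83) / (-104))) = 3298503/613571 = 5.38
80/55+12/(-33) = 12/11 = 1.09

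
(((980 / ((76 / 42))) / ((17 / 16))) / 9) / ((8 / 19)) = 6860/51 = 134.51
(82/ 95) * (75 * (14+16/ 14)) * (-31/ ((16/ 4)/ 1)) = -1010445/133 = -7597.33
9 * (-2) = -18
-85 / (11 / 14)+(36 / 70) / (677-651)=-108.16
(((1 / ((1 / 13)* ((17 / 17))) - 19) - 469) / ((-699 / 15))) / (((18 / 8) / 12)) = 38000/699 = 54.36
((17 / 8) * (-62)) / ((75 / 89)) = -46903/300 = -156.34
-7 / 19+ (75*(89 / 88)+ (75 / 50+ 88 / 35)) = 4652231/58520 = 79.50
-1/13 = -0.08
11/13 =0.85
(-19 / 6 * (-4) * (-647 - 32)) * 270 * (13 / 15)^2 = -1744215.20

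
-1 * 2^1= -2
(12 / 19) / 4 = 0.16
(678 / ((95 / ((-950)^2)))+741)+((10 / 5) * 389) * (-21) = 6425403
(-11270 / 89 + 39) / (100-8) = -7799/8188 = -0.95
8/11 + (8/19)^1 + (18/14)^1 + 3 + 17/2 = 40771/2926 = 13.93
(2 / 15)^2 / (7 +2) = 4/2025 = 0.00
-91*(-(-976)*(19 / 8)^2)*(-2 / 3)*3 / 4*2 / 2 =250488.88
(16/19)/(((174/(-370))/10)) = -29600/1653 = -17.91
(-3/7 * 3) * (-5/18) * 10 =25/7 = 3.57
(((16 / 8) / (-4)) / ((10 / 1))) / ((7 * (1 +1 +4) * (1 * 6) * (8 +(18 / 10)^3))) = -25/1742832 = 0.00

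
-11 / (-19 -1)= 11/20 = 0.55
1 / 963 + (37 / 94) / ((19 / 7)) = 251203/1719918 = 0.15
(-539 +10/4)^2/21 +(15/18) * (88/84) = 3454207/252 = 13707.17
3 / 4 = 0.75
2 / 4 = 1/2 = 0.50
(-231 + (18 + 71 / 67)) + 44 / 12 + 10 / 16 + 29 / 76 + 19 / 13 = -81741011/397176 = -205.81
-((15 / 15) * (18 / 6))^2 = -9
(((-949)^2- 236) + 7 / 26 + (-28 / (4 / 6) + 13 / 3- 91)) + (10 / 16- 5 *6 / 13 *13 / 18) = 280873495/312 = 900235.56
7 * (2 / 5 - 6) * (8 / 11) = -1568/55 = -28.51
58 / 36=29/18 = 1.61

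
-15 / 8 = -1.88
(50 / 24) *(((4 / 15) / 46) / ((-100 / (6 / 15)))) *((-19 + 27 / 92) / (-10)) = -1721/19044000 = 0.00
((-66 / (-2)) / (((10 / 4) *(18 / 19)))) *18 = 1254/5 = 250.80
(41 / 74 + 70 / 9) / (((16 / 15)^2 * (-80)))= -27745/303104 = -0.09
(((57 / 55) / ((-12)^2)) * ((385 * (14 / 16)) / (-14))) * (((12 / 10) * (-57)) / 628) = 7581/401920 = 0.02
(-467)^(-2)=1/218089 = 0.00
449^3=90518849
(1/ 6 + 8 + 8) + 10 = 157/6 = 26.17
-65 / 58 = -1.12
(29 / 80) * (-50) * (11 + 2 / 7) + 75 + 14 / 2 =-6863/56 = -122.55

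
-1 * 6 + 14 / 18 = -47/9 = -5.22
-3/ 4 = -0.75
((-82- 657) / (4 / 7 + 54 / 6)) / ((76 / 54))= -139671/2546 = -54.86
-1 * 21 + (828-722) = 85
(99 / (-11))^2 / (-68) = -81/68 = -1.19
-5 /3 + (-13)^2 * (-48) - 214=-24983/3 = -8327.67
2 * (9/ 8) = 2.25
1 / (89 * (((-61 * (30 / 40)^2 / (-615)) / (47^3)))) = 340539440/16287 = 20908.67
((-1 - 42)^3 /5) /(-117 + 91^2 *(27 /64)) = -5088448/1080495 = -4.71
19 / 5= 3.80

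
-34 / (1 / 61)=-2074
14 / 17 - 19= -309/17 = -18.18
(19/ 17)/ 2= 19/34 = 0.56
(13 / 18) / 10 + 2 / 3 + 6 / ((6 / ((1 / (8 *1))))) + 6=2471/360 = 6.86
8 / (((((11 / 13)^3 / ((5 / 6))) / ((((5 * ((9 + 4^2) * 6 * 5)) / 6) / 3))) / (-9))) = -27462500/1331 = -20632.98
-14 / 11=-1.27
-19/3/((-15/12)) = 76/15 = 5.07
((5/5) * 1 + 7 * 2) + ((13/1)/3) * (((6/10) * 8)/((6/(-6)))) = -29/5 = -5.80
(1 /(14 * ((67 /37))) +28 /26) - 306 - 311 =-615.88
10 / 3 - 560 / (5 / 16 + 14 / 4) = -26270/183 = -143.55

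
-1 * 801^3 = -513922401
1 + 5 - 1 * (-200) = 206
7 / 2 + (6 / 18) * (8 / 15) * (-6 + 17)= 491/90 = 5.46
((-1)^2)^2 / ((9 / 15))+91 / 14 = 49/6 = 8.17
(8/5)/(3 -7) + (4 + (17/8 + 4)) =389/40 = 9.72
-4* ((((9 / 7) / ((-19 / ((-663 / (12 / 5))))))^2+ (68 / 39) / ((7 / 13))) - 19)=-283326083/212268 = -1334.76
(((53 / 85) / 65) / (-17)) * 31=-1643/93925 = -0.02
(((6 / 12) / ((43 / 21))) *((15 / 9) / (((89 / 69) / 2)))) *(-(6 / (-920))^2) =-189/7041680 = 0.00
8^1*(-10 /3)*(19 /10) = -152/3 = -50.67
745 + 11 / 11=746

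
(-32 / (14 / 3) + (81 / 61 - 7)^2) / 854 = 0.03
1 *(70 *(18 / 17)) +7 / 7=1277/17 = 75.12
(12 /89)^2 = 144/7921 = 0.02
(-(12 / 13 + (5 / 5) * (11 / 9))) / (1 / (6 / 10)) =-1.29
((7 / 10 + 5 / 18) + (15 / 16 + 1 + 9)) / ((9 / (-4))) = -8579/1620 = -5.30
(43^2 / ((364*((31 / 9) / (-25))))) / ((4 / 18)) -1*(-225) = 1333575/22568 = 59.09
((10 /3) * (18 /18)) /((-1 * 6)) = -0.56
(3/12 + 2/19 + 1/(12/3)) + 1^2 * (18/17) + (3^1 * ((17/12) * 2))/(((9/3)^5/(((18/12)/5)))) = 876241/523260 = 1.67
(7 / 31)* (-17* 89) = -10591/31 = -341.65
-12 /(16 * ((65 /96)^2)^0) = -3/4 = -0.75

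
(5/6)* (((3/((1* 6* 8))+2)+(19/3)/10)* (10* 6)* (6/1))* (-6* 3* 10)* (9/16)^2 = -11791575/256 = -46060.84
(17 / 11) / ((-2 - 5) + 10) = 17/33 = 0.52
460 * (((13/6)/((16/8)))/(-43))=-1495/129 = -11.59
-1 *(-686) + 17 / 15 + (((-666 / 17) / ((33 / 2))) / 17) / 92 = 753615254/1096755 = 687.13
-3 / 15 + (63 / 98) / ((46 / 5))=-419/3220 = -0.13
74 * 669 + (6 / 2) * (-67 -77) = 49074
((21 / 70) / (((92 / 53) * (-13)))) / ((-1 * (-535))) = -159/6398600 = 0.00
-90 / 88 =-45/44 = -1.02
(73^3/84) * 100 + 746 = 9741091/21 = 463861.48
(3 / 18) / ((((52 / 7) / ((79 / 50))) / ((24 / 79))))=7/650 = 0.01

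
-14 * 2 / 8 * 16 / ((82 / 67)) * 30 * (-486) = 27352080/41 = 667123.90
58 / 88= 29/44 = 0.66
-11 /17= -0.65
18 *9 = 162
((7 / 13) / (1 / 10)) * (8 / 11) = 3.92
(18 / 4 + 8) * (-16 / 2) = -100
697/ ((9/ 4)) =2788/9 = 309.78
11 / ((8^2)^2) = 11/4096 = 0.00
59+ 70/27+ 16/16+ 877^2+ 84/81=20768201/27 = 769192.63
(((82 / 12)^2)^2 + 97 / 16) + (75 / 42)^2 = 69524891/31752 = 2189.62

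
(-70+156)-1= 85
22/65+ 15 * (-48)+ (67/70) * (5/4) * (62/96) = -125604259/174720 = -718.89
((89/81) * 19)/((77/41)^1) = 69331/6237 = 11.12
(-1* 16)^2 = 256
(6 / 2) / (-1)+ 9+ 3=9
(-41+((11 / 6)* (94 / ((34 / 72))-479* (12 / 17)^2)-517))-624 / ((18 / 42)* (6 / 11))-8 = -2867998/867 = -3307.96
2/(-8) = -0.25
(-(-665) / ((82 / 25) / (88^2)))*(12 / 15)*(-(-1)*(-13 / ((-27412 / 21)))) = 45645600/3649 = 12509.07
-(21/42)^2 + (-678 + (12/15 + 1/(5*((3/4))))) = -40631/60 = -677.18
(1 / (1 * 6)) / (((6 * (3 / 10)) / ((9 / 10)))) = 1/12 = 0.08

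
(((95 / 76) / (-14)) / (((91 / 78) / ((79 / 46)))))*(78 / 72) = -5135/36064 = -0.14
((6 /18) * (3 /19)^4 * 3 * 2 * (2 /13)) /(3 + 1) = 81/1694173 = 0.00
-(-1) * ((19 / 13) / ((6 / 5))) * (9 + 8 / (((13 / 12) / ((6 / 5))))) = 7353/338 = 21.75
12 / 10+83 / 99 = 1009/495 = 2.04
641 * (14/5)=8974/5 = 1794.80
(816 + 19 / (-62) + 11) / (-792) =-5695/5456 = -1.04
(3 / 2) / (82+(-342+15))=-3/490 = -0.01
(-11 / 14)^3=-1331/2744 = -0.49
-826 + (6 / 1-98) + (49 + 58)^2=10531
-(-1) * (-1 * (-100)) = 100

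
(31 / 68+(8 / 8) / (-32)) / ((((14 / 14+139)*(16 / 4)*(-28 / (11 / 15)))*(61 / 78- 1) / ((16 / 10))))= 4719/32368000 = 0.00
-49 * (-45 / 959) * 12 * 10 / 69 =12600/3151 = 4.00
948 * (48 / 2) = 22752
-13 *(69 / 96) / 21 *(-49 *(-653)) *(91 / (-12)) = 124372339/1152 = 107962.10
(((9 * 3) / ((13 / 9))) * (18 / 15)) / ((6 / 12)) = 2916/65 = 44.86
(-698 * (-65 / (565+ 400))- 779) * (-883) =124744059/193 = 646342.27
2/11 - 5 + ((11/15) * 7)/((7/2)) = -553/165 = -3.35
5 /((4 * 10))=1/8 = 0.12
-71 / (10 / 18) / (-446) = 639/2230 = 0.29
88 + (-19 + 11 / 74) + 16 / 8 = 5265/74 = 71.15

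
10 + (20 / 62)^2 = 9710/961 = 10.10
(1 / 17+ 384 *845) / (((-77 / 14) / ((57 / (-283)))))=628842354/52921 = 11882.66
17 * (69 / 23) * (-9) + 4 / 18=-4129/9 = -458.78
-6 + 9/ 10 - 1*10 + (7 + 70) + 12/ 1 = 73.90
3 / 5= 0.60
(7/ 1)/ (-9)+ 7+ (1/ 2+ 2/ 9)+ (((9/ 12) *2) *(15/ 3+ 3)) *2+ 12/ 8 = 292/9 = 32.44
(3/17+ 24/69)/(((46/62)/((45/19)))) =285975/170867 = 1.67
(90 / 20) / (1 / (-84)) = -378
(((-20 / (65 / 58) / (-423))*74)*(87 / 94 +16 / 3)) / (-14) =-7575380/5427513 = -1.40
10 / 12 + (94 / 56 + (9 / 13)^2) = 42463/14196 = 2.99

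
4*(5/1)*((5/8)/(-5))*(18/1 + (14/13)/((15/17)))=-1874/39 = -48.05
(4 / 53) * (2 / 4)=2/53 = 0.04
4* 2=8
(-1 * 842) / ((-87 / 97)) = 81674/87 = 938.78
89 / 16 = 5.56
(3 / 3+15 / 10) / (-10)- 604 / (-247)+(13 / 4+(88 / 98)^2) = 3707537/593047 = 6.25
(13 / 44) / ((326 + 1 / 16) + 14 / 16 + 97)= 52/74613 = 0.00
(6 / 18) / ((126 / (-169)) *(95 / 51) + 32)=2873/263838 = 0.01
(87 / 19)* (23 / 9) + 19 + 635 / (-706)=1199305/40242 = 29.80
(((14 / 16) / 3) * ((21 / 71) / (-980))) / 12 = -1/136320 = 0.00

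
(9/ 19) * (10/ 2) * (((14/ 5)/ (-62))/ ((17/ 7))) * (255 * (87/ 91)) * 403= -82215/19 = -4327.11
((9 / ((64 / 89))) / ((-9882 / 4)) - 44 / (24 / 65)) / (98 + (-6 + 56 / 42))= -299087/234240 = -1.28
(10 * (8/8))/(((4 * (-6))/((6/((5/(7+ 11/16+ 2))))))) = -155/32 = -4.84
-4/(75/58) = -232/75 = -3.09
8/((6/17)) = 68/3 = 22.67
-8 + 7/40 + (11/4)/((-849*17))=-4517639/577320 = -7.83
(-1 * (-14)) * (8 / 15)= 112/15 = 7.47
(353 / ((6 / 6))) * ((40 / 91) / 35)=2824/637 = 4.43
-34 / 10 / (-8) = 0.42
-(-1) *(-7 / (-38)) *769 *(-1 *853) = -4591699/38 = -120834.18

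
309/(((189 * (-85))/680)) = -13.08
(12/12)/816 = 1/816 = 0.00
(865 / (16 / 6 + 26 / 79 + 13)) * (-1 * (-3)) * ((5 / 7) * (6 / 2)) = 347.64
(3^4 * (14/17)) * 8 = 9072/17 = 533.65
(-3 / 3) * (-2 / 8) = 1/4 = 0.25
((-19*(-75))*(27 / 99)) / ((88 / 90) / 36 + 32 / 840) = 2423925/407 = 5955.59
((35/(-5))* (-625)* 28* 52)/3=6370000/3 = 2123333.33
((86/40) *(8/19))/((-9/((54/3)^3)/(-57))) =167184/5 = 33436.80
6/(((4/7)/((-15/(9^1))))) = -35/2 = -17.50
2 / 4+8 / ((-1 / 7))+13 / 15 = -1639/30 = -54.63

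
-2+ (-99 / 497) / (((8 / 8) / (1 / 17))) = -2.01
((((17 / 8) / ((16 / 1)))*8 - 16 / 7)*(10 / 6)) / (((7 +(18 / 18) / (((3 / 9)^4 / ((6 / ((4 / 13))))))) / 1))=-685/533064 = 0.00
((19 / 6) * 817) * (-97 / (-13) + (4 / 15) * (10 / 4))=4920791/234 = 21029.02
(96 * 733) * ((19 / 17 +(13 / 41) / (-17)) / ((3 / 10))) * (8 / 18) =718691840/6273 = 114569.08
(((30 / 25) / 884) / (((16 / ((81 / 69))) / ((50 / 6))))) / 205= 27/6668896 = 0.00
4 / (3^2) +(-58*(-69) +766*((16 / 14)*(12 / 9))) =325690/63 = 5169.68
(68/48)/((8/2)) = 17/48 = 0.35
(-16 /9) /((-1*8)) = 2/9 = 0.22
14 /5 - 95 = -92.20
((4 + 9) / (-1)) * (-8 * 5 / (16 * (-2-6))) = -4.06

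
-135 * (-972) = 131220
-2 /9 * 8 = -16/9 = -1.78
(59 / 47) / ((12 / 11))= 649/564 = 1.15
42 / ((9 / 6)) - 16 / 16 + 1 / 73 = 1972/73 = 27.01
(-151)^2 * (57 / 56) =23208.16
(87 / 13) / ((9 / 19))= 551/39 = 14.13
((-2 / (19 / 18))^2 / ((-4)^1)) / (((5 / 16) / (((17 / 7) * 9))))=-793152/12635 = -62.77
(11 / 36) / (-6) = -11/216 = -0.05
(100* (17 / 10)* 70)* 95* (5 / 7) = 807500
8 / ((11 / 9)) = 72/11 = 6.55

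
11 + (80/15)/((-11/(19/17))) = 5867/561 = 10.46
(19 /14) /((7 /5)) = 0.97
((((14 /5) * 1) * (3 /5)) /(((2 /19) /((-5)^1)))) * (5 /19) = -21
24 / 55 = 0.44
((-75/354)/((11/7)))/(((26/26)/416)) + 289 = 151161/649 = 232.91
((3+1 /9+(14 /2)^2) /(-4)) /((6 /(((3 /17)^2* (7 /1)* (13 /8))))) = -42679/55488 = -0.77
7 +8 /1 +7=22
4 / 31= 0.13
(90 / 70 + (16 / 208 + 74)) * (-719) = -4930902/91 = -54185.74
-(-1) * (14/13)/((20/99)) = 693/130 = 5.33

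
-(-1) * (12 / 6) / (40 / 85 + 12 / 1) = 17/106 = 0.16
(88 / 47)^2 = 7744/2209 = 3.51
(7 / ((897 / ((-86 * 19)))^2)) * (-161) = -130827844/34983 = -3739.75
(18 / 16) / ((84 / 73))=219/224 = 0.98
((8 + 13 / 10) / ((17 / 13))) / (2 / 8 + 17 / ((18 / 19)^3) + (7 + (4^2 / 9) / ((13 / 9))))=45830772/183499445 = 0.25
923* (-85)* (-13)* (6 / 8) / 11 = 3059745/44 = 69539.66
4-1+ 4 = 7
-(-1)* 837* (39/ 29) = 32643/29 = 1125.62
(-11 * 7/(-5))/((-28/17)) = -187/20 = -9.35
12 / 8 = 3/2 = 1.50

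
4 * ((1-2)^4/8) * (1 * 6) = 3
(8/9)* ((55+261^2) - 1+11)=545488/9 = 60609.78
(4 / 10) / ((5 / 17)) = 34/25 = 1.36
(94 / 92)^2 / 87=2209/184092 = 0.01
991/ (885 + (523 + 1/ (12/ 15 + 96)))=479644/681477 = 0.70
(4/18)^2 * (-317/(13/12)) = -5072/351 = -14.45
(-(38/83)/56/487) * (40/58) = -95/8205463 = 0.00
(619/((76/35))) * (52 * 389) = 109559905/19 = 5766310.79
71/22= 3.23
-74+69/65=-4741/65 = -72.94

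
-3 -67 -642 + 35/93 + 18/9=-709.62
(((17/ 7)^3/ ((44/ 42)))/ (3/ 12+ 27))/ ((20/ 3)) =0.08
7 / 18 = 0.39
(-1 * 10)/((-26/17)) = 85/13 = 6.54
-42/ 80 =-0.52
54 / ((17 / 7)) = 378/17 = 22.24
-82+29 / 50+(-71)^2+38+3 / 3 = 249929/50 = 4998.58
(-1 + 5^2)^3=13824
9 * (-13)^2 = 1521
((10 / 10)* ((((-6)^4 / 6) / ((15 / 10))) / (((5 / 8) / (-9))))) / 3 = -3456/5 = -691.20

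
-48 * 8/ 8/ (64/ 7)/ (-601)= 21/2404 = 0.01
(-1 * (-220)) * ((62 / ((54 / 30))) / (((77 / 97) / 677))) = 407147800/63 = 6462663.49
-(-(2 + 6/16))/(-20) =-19/160 = -0.12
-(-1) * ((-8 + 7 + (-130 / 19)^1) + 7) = -16/19 = -0.84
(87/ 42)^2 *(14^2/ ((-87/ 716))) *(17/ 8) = -88247/6 = -14707.83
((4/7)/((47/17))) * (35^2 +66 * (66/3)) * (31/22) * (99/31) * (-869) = -2163683.22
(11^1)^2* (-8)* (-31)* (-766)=-22986128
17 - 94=-77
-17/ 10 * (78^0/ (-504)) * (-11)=-187/5040 = -0.04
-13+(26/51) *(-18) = -377/17 = -22.18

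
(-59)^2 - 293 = 3188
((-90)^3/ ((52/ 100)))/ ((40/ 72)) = -32805000/13 = -2523461.54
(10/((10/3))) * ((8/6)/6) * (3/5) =2/5 = 0.40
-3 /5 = -0.60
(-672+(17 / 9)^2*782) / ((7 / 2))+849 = 824515/567 = 1454.17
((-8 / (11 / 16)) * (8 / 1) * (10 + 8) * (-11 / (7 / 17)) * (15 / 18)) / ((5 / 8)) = 417792/7 = 59684.57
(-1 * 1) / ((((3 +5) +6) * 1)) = -0.07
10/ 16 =5/8 = 0.62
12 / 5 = 2.40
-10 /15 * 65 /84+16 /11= 1301/1386 = 0.94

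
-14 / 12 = -7/6 = -1.17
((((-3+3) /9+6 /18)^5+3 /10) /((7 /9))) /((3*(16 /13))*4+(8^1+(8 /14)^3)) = 470743/27637200 = 0.02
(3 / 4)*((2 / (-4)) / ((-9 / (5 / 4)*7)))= 5/672 = 0.01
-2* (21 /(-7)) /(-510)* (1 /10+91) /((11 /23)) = -20953/9350 = -2.24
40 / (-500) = -2/25 = -0.08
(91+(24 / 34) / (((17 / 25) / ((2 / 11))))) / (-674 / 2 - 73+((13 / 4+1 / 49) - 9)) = -0.22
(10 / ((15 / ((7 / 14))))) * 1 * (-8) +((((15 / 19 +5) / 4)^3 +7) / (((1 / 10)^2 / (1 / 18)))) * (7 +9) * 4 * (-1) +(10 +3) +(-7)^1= -24442870/6859 = -3563.62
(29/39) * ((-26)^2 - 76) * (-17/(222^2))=-24650/160173 = -0.15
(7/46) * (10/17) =35/391 = 0.09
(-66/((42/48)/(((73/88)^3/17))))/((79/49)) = -8169357/5200096 = -1.57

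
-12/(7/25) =-300/7 = -42.86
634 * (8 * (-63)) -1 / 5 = -1597681/5 = -319536.20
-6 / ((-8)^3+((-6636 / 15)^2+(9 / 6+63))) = -300/9763513 = 0.00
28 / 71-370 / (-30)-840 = -176209/213 = -827.27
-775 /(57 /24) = -6200/19 = -326.32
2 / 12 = 1/6 = 0.17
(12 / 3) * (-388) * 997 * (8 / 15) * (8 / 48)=-6189376/45 = -137541.69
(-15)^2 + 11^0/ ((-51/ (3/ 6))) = 22949/102 = 224.99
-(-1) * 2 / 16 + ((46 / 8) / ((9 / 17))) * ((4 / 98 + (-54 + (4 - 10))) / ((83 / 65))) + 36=-138760273/292824 = -473.87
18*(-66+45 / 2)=-783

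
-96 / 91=-1.05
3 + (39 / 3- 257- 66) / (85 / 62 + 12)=-16733/829 = -20.18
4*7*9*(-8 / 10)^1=-1008/5 = -201.60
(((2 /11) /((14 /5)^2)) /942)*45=375/338492 = 0.00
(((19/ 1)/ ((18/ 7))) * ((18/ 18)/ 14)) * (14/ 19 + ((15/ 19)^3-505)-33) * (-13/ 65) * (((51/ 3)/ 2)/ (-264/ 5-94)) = -62589121/19078128 = -3.28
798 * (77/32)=1920.19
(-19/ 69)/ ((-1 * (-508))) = -19/35052 = 0.00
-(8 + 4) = -12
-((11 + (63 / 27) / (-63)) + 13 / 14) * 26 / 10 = -30.92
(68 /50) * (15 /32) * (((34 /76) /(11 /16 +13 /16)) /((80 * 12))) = 289/1459200 = 0.00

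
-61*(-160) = 9760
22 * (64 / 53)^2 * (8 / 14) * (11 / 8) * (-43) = -21311488/19663 = -1083.84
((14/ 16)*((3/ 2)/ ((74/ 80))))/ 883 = 105/65342 = 0.00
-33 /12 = -11/4 = -2.75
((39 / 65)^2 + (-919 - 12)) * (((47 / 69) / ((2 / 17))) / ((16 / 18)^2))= -250958709/36800 = -6819.53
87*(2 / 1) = 174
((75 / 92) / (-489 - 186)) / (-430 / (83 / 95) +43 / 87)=2407/979905156 = 0.00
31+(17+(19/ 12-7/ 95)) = 56441/1140 = 49.51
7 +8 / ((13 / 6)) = 139/13 = 10.69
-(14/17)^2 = -196/289 = -0.68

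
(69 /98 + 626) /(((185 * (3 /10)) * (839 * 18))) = 61417/82139778 = 0.00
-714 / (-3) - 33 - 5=200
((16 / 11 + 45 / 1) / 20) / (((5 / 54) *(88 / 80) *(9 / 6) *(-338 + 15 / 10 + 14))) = -6132/130075 = -0.05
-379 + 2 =-377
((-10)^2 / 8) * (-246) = -3075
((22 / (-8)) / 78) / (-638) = 1/18096 = 0.00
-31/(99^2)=-31/9801 = 0.00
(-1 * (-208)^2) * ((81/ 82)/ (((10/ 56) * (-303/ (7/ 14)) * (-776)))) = -1022112/2008385 = -0.51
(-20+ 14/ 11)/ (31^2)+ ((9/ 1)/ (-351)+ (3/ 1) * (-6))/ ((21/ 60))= -148684498/2885883 = -51.52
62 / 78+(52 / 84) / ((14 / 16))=1.50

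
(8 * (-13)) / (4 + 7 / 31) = -3224/131 = -24.61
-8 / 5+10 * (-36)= -1808/5 = -361.60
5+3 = 8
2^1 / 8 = 1/4 = 0.25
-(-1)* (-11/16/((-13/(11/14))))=0.04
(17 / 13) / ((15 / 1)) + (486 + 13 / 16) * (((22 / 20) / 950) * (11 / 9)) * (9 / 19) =46575491/112632000 = 0.41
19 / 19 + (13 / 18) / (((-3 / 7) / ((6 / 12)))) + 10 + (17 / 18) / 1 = 1199/108 = 11.10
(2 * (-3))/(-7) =0.86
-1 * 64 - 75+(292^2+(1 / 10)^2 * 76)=2128144/25 = 85125.76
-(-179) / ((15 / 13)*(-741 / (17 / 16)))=-3043/13680 = -0.22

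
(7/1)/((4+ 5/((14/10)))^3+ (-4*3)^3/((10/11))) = -12005/2515487 = 0.00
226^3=11543176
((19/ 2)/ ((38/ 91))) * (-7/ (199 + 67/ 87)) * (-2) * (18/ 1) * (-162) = -40400451/8690 = -4649.07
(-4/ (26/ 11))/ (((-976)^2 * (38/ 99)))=-1089/235286272 = 0.00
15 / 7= 2.14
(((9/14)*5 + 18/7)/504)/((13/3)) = 27/10192 = 0.00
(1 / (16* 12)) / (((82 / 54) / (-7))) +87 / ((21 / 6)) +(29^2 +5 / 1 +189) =19467015/18368 = 1059.83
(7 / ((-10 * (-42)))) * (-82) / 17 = -41/510 = -0.08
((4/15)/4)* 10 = 2/3 = 0.67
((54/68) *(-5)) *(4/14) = -135/119 = -1.13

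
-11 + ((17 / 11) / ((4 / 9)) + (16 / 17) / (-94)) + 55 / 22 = -5.03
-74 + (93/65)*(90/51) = -15796/221 = -71.48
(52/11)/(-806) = -2/341 = -0.01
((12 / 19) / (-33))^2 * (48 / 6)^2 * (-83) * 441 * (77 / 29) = -262370304/115159 = -2278.33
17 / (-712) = -17/712 = -0.02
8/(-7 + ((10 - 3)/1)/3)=-12/7 = -1.71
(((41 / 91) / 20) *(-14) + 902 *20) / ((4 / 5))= 2345159/104 = 22549.61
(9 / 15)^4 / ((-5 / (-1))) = 0.03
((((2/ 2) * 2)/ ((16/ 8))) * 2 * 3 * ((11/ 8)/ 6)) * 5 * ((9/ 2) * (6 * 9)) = 13365/8 = 1670.62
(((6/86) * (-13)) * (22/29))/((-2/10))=3.44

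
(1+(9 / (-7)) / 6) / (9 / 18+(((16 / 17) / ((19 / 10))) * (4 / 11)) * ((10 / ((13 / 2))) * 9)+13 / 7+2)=508079/4430329 = 0.11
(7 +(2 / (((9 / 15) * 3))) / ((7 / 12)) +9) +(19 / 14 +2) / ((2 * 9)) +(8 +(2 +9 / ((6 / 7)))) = 9725/252 = 38.59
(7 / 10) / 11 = 7/110 = 0.06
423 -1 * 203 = 220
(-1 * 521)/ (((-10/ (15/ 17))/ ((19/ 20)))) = 29697/680 = 43.67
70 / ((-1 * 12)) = -35/6 = -5.83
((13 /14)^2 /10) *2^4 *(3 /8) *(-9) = -4563/980 = -4.66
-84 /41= -2.05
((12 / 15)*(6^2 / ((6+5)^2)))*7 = 1008/605 = 1.67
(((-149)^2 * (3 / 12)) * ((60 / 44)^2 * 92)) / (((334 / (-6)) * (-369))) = 46.22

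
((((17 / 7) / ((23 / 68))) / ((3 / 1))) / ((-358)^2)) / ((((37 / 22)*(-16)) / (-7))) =3179/654405384 = 0.00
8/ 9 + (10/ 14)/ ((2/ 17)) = 877/126 = 6.96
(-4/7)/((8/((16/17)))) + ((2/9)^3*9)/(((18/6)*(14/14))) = -0.03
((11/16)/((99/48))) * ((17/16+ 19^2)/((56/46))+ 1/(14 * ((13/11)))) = 1732459/17472 = 99.16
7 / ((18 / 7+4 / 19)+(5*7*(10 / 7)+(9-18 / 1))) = 0.16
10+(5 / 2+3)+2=35/2 = 17.50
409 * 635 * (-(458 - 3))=-118170325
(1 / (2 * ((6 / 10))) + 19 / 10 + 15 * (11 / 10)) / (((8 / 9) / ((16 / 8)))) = 1731/40 = 43.28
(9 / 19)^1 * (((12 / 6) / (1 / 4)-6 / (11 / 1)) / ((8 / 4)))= 369/209 = 1.77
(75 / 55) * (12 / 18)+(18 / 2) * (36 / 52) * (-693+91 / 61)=-37576232/8723 = -4307.72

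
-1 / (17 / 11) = -11/17 = -0.65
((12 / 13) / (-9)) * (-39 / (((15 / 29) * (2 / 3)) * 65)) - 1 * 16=-5142/325 = -15.82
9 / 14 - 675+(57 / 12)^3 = -254099/448 = -567.19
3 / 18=1/6 = 0.17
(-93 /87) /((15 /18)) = -186/145 = -1.28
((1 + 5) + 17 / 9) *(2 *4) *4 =252.44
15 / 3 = 5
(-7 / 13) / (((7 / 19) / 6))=-114/13 = -8.77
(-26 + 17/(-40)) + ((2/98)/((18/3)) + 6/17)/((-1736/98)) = -2926681/110670 = -26.45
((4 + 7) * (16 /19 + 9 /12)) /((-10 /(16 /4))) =-1331/190 = -7.01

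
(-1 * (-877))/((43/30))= 611.86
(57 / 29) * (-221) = -12597/29 = -434.38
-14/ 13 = -1.08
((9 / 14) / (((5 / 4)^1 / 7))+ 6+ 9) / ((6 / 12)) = 186/5 = 37.20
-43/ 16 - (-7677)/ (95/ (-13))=-1600901/1520 = -1053.22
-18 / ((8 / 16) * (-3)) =12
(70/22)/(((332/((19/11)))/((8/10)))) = 133/10043 = 0.01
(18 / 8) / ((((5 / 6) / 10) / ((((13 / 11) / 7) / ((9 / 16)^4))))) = 851968/18711 = 45.53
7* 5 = 35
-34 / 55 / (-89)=0.01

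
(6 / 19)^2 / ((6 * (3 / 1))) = 2/361 = 0.01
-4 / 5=-0.80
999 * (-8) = -7992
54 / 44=27/22 = 1.23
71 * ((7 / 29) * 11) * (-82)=-448294/29 = -15458.41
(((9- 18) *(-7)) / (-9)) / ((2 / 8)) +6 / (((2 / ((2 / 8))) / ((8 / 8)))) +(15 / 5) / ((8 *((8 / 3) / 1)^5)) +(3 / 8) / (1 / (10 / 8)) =-7019815/262144 = -26.78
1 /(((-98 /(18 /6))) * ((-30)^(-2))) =-1350/49 = -27.55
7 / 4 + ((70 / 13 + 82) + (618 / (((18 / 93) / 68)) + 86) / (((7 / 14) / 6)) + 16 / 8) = 135543779/52 = 2606611.13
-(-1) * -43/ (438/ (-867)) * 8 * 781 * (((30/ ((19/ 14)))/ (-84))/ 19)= -194109740/26353 = -7365.75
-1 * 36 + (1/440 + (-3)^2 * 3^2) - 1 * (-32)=33881/440 = 77.00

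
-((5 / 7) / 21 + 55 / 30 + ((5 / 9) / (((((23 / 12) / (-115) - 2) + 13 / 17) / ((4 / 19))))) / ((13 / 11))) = -165834631/92733186 = -1.79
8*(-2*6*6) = -576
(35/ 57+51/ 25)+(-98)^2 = 13689482/1425 = 9606.65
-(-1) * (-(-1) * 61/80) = 61/80 = 0.76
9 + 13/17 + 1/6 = 1013/102 = 9.93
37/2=18.50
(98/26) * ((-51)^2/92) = 127449/1196 = 106.56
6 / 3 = 2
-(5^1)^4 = -625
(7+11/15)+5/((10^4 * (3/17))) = 7.74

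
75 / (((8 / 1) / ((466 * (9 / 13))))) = 157275/52 = 3024.52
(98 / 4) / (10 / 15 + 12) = 1.93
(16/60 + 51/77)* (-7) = -1073/165 = -6.50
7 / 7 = 1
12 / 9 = 1.33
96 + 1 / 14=1345/14 = 96.07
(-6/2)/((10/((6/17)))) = -9/85 = -0.11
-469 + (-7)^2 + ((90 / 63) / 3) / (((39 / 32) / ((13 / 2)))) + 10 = -25670/63 = -407.46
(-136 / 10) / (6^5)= -17/9720 = 0.00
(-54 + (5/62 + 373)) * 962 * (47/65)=34402637/155 = 221952.50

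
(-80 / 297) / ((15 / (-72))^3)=8192/275 = 29.79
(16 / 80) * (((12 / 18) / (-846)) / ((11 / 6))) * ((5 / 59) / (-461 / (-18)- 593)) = 4/311527139 = 0.00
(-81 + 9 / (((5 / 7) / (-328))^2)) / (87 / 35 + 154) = 332097633/27385 = 12126.99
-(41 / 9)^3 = -68921/729 = -94.54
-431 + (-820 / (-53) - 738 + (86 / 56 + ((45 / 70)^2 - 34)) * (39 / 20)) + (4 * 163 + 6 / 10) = -58528879/103880 = -563.43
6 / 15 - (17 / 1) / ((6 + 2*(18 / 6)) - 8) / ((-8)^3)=4181/10240 = 0.41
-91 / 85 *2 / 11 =-182/935 = -0.19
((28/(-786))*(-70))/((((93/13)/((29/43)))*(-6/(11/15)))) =-406406/14144463 = -0.03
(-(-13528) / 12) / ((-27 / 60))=-67640/27 = -2505.19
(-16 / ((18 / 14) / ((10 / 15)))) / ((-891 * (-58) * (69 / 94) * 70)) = -752/240690285 = 0.00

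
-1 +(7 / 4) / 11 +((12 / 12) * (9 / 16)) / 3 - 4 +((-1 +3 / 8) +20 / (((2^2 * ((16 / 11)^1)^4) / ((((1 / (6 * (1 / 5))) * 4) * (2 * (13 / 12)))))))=18094919/6488064 = 2.79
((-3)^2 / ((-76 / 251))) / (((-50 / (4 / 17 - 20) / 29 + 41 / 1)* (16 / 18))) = -12381579/15213452 = -0.81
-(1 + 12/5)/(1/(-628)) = 10676/5 = 2135.20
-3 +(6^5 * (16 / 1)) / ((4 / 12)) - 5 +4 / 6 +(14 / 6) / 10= 3732409/10 = 373240.90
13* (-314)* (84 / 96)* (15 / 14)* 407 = -12460305/8 = -1557538.12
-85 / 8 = -10.62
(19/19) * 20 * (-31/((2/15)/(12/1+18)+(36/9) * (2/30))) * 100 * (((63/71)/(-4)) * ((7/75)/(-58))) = -10253250/125599 = -81.63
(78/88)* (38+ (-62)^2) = 75699/22 = 3440.86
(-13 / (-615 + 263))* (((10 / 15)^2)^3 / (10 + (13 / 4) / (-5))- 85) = -150620275/47985696 = -3.14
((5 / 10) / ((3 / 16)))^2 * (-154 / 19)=-9856/171 = -57.64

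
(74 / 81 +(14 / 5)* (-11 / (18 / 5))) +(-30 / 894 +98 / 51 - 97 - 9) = -22928896/205173 = -111.75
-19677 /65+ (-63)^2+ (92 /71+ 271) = 18176513/4615 = 3938.57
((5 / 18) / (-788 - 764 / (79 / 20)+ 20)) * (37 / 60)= -2923/16405632 = 0.00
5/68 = 0.07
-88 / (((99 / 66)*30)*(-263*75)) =88/887625 = 0.00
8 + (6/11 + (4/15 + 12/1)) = 3434/165 = 20.81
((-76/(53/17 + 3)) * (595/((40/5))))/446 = -192185/92768 = -2.07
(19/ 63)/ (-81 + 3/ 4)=-76/20223 = 0.00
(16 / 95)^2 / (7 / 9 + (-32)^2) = 2304/83237575 = 0.00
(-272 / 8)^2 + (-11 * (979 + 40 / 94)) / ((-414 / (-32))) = 3144916/9729 = 323.25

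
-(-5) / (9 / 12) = 20/3 = 6.67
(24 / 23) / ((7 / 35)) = 120/23 = 5.22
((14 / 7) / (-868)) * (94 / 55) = -47/11935 = 0.00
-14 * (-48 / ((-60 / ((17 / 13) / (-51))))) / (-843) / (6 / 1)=-28/493155 = 0.00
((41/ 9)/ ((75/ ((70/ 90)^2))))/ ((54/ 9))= 2009/328050 = 0.01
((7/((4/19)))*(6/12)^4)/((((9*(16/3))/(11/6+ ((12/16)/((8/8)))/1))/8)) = 4123/4608 = 0.89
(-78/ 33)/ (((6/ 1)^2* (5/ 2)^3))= -52/12375 = 0.00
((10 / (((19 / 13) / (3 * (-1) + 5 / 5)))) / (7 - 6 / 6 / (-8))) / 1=-2080/1083 = -1.92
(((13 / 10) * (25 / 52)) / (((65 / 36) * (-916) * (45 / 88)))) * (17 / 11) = -17/14885 = 0.00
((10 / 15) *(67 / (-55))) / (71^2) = -134/831765 = 0.00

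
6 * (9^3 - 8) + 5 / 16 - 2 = 69189/16 = 4324.31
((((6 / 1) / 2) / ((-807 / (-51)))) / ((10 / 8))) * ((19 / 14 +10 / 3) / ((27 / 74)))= 495652/254205 = 1.95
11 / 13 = 0.85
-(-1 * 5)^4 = -625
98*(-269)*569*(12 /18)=-29999956/3 = -9999985.33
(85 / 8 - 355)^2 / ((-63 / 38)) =-144210475/2016 = -71532.97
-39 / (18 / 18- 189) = 39/188 = 0.21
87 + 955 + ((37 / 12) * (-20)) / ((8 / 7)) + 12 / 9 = 7915/8 = 989.38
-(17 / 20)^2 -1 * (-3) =911/400 = 2.28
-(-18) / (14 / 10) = 90/7 = 12.86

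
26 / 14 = 1.86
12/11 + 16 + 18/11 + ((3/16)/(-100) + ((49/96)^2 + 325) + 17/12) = 875388323/2534400 = 345.40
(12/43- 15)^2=400689/1849 = 216.71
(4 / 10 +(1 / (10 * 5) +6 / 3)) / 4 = 121/200 = 0.60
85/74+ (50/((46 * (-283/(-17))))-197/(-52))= 62646691/12523316 = 5.00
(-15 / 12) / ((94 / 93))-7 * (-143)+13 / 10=1881999/1880 = 1001.06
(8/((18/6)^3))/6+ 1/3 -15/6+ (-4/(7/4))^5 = -175634113/2722734 = -64.51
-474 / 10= -237/5 = -47.40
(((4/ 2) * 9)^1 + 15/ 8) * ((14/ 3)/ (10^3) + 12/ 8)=119621/4000 = 29.91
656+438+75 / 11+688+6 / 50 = 491958/275 = 1788.94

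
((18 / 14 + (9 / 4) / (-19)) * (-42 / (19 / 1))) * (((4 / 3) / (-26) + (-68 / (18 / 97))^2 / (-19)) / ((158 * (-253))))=-6427249/14088386 = -0.46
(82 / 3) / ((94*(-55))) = -41/7755 = -0.01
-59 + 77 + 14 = 32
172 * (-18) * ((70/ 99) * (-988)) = 23791040/11 = 2162821.82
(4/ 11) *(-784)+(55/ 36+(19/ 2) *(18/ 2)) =-78433/396 = -198.06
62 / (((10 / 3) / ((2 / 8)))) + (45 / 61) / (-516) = 60966/13115 = 4.65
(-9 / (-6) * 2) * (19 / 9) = 19/3 = 6.33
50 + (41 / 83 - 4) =3859/83 = 46.49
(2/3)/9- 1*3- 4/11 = -3.29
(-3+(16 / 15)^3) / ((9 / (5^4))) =-124.05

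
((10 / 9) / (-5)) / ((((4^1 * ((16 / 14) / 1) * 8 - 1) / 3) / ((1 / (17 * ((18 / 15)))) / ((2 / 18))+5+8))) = -3199/12699 = -0.25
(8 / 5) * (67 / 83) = 536/415 = 1.29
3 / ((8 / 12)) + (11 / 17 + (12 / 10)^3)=29219/4250 = 6.88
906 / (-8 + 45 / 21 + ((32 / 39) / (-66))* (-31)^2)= -8162154/160399 = -50.89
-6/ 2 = -3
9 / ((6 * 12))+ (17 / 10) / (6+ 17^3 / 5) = 5011/39544 = 0.13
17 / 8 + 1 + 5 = 8.12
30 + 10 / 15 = 92/3 = 30.67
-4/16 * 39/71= -0.14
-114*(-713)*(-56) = -4551792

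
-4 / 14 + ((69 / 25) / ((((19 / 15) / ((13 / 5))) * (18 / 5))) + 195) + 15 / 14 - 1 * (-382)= 385274/665 = 579.36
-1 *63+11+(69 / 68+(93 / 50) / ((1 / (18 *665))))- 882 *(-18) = 12950333/340 = 38089.21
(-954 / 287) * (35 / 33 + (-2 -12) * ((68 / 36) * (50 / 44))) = 1060/11 = 96.36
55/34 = 1.62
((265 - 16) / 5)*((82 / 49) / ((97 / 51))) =43.82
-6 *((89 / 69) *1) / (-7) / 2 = 89/161 = 0.55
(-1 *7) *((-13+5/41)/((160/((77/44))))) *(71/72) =38269/39360 = 0.97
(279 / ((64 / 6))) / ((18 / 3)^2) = 93/128 = 0.73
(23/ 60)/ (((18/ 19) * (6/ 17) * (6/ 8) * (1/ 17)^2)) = 2146981/4860 = 441.77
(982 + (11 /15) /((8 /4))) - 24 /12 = 29411/30 = 980.37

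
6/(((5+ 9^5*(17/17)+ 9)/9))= 54/59063 = 0.00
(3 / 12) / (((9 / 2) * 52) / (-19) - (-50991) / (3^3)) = 171/1283348 = 0.00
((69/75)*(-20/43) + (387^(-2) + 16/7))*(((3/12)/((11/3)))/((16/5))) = 9738503/246020544 = 0.04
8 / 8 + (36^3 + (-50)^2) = 49157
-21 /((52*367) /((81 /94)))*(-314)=0.30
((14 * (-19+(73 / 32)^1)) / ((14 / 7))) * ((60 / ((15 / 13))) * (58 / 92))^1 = -1411865/368 = -3836.59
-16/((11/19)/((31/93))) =-304/33 = -9.21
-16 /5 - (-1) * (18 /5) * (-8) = -32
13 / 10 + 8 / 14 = 131/70 = 1.87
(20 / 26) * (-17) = -170/13 = -13.08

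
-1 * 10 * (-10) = 100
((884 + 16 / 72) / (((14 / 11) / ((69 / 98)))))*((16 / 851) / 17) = 350152/647241 = 0.54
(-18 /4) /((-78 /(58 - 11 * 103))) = -3225/52 = -62.02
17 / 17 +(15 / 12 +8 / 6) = 43/12 = 3.58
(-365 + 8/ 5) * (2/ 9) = -3634/45 = -80.76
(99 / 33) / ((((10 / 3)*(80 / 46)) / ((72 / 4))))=1863/200 = 9.32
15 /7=2.14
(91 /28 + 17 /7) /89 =159/2492 = 0.06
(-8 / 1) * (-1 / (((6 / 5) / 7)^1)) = 140/3 = 46.67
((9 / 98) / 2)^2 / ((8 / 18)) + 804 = 123546585/153664 = 804.00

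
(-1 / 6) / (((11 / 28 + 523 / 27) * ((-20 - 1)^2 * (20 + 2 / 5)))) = -5/5333937 = 0.00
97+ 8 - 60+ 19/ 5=244/5 = 48.80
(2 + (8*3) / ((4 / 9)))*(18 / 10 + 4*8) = 9464/5 = 1892.80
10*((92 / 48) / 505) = 23/606 = 0.04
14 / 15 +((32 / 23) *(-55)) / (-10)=2962/345 = 8.59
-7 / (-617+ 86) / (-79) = -7/41949 = 0.00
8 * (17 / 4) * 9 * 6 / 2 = 918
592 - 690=-98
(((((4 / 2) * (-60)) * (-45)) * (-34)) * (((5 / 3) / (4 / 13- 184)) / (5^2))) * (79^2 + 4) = 416124.12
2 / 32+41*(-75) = -49199/16 = -3074.94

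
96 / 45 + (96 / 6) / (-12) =4/5 = 0.80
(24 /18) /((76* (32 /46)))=23/912 = 0.03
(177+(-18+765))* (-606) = -559944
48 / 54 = 0.89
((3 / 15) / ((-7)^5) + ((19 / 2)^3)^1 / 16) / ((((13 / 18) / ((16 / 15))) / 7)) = 133014447/240100 = 554.00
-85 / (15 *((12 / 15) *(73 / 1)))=-0.10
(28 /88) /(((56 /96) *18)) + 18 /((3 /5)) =991/33 = 30.03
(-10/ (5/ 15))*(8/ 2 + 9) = -390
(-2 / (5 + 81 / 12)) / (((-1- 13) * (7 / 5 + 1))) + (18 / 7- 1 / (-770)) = 279871/108570 = 2.58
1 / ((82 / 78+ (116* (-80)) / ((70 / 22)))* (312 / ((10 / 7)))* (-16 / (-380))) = -475/12734992 = 0.00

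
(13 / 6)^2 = 4.69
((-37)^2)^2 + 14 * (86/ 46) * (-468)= 42823967/23 = 1861911.61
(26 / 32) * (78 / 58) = 507/464 = 1.09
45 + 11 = 56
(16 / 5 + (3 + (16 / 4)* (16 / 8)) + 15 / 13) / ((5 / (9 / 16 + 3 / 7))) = 55389/18200 = 3.04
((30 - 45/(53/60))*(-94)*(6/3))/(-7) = -208680/371 = -562.48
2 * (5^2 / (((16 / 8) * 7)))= 25/7 = 3.57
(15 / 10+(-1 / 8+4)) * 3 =129/8 = 16.12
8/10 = 4/5 = 0.80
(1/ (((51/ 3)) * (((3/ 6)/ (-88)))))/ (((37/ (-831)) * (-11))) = -13296/629 = -21.14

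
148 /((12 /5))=185/3 = 61.67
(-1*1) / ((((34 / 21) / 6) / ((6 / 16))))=-189/136 = -1.39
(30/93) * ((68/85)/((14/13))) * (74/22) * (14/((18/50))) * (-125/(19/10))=-120250000/58311 = -2062.22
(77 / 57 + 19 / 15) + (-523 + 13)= -144604/285 = -507.38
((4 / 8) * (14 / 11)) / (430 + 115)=7/5995 = 0.00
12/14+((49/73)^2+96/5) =3824993/186515 = 20.51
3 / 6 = 1/2 = 0.50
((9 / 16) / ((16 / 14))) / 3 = 21/128 = 0.16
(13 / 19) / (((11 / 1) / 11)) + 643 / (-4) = -160.07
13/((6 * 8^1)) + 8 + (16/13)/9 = 15739/1872 = 8.41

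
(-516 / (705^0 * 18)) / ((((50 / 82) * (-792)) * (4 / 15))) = 1763/7920 = 0.22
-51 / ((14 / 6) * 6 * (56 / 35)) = -255/112 = -2.28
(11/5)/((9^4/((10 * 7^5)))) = 369754/6561 = 56.36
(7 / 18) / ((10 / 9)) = 7/20 = 0.35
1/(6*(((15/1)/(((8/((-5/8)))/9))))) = -32/2025 = -0.02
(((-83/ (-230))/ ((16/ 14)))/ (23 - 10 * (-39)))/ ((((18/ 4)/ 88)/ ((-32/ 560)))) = -1826/2137275 = 0.00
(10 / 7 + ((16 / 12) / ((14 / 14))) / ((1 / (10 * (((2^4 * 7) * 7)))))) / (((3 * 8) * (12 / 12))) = 109775/252 = 435.62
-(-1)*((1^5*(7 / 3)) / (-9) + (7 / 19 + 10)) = 5186/513 = 10.11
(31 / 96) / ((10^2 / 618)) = 3193/1600 = 2.00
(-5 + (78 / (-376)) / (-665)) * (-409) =255649949/125020 = 2044.87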